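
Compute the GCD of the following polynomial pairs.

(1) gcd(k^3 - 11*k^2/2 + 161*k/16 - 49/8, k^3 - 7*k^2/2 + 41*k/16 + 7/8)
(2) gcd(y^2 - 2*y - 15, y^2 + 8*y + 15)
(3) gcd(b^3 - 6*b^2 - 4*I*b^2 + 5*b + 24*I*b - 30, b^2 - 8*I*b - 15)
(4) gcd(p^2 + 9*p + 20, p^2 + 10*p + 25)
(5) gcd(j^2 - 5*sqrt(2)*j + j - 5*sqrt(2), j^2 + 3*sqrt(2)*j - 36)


(1) = k^2 - 15*k/4 + 7/2
(2) = gcd((y - 5)*(y + 3), (y + 3)*(y + 5)) = y + 3
(3) = gcd((b - 6)*(b - 5*I)*(b + I), (b - 5*I)*(b - 3*I)) = b - 5*I
(4) = gcd((p + 4)*(p + 5), (p + 5)^2) = p + 5
(5) = gcd((j + 1)*(j - 5*sqrt(2)), (j - 3*sqrt(2))*(j + 6*sqrt(2))) = 1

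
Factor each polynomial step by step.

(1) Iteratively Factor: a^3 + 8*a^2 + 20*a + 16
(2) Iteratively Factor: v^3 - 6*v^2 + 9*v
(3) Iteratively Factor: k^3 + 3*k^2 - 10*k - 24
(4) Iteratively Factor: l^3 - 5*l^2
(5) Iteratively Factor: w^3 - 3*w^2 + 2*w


(1) = (a + 2)*(a^2 + 6*a + 8) = (a + 2)^2*(a + 4)
(2) = (v)*(v^2 - 6*v + 9) = v*(v - 3)*(v - 3)
(3) = (k + 4)*(k^2 - k - 6) = (k + 2)*(k + 4)*(k - 3)
(4) = (l - 5)*(l^2) = l*(l - 5)*(l)
(5) = (w - 1)*(w^2 - 2*w) = w*(w - 1)*(w - 2)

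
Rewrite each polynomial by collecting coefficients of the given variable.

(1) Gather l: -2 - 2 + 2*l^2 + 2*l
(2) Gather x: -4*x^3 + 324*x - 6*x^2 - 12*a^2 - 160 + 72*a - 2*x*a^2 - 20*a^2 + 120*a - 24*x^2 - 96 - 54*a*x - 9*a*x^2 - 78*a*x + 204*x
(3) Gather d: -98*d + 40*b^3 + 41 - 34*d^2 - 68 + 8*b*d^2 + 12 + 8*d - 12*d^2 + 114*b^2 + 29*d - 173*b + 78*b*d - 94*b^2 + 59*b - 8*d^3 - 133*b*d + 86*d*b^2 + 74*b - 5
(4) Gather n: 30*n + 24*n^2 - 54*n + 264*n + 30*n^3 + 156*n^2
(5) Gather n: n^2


(1) = 2*l^2 + 2*l - 4
(2) = -32*a^2 + 192*a - 4*x^3 + x^2*(-9*a - 30) + x*(-2*a^2 - 132*a + 528) - 256
(3) = 40*b^3 + 20*b^2 - 40*b - 8*d^3 + d^2*(8*b - 46) + d*(86*b^2 - 55*b - 61) - 20
(4) = 30*n^3 + 180*n^2 + 240*n
(5) = n^2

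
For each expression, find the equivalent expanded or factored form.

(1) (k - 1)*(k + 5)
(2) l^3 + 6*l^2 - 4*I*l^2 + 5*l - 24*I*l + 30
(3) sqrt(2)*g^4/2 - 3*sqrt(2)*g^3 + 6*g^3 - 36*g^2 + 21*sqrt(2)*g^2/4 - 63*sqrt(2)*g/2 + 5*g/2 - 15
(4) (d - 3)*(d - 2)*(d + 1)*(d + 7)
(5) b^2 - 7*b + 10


(1) = k^2 + 4*k - 5
(2) = (l + 6)*(l - 5*I)*(l + I)
(3) = (g - 6)*(g + sqrt(2)/2)*(g + 5*sqrt(2))*(sqrt(2)*g/2 + 1/2)
(4) = d^4 + 3*d^3 - 27*d^2 + 13*d + 42
(5) = (b - 5)*(b - 2)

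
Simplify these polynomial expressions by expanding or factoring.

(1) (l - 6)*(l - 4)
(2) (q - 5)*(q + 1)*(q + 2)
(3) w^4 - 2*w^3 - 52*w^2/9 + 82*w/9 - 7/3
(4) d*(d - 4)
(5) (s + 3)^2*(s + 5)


(1) = l^2 - 10*l + 24
(2) = q^3 - 2*q^2 - 13*q - 10
(3) = (w - 3)*(w - 1)*(w - 1/3)*(w + 7/3)
(4) = d^2 - 4*d
(5) = s^3 + 11*s^2 + 39*s + 45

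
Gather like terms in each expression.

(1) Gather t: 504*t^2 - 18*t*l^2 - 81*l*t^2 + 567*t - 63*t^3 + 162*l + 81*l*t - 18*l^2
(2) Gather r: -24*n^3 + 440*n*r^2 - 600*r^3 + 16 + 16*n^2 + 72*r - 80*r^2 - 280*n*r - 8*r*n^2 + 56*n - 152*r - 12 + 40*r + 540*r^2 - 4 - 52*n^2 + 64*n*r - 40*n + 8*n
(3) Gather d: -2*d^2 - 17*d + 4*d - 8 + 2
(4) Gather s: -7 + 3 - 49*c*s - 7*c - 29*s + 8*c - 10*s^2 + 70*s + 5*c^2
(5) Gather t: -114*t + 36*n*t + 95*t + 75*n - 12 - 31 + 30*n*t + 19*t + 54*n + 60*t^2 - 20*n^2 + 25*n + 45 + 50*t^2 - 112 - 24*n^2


(1) = -18*l^2 + 162*l - 63*t^3 + t^2*(504 - 81*l) + t*(-18*l^2 + 81*l + 567)
(2) = -24*n^3 - 36*n^2 + 24*n - 600*r^3 + r^2*(440*n + 460) + r*(-8*n^2 - 216*n - 40)
(3) = -2*d^2 - 13*d - 6
(4) = 5*c^2 + c - 10*s^2 + s*(41 - 49*c) - 4
(5) = -44*n^2 + 66*n*t + 154*n + 110*t^2 - 110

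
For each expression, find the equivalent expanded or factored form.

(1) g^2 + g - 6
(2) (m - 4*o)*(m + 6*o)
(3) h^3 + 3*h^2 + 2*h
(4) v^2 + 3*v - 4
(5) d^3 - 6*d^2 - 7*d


(1) = (g - 2)*(g + 3)
(2) = m^2 + 2*m*o - 24*o^2
(3) = h*(h + 1)*(h + 2)
(4) = (v - 1)*(v + 4)
(5) = d*(d - 7)*(d + 1)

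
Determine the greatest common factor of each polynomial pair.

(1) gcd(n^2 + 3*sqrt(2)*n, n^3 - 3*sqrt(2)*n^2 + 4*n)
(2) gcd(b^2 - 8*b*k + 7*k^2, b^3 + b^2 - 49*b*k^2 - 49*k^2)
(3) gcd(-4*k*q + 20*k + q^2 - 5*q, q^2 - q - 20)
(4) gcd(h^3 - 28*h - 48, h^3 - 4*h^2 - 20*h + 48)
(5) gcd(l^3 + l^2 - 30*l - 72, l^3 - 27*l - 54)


(1) = gcd(n*(n + 3*sqrt(2)), n*(n - 2*sqrt(2))*(n - sqrt(2))) = n
(2) = b - 7*k
(3) = gcd((-4*k + q)*(q - 5), (q - 5)*(q + 4)) = q - 5
(4) = h^2 - 2*h - 24
(5) = gcd((l - 6)*(l + 3)*(l + 4), (l - 6)*(l + 3)^2) = l^2 - 3*l - 18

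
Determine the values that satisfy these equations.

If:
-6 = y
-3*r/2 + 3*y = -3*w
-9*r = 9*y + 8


Then:
r = 46/9
w = 77/9
y = -6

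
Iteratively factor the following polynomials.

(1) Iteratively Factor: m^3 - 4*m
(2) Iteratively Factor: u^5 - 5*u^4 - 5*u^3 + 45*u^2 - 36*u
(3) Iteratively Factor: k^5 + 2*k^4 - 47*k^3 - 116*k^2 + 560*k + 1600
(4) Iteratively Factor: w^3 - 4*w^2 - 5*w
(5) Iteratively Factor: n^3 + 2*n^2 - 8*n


(1) = (m)*(m^2 - 4) = m*(m - 2)*(m + 2)
(2) = (u)*(u^4 - 5*u^3 - 5*u^2 + 45*u - 36) = u*(u - 4)*(u^3 - u^2 - 9*u + 9) = u*(u - 4)*(u - 3)*(u^2 + 2*u - 3) = u*(u - 4)*(u - 3)*(u - 1)*(u + 3)
(3) = (k + 4)*(k^4 - 2*k^3 - 39*k^2 + 40*k + 400) = (k + 4)^2*(k^3 - 6*k^2 - 15*k + 100) = (k - 5)*(k + 4)^2*(k^2 - k - 20) = (k - 5)^2*(k + 4)^2*(k + 4)
(4) = (w)*(w^2 - 4*w - 5) = w*(w + 1)*(w - 5)
(5) = (n)*(n^2 + 2*n - 8) = n*(n - 2)*(n + 4)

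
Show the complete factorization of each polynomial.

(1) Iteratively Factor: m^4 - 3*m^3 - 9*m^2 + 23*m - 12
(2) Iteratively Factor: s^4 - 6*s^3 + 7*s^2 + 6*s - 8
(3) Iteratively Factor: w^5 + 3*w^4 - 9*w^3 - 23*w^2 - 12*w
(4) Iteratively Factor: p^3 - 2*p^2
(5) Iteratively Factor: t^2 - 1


(1) = (m + 3)*(m^3 - 6*m^2 + 9*m - 4) = (m - 1)*(m + 3)*(m^2 - 5*m + 4) = (m - 1)^2*(m + 3)*(m - 4)
(2) = (s + 1)*(s^3 - 7*s^2 + 14*s - 8) = (s - 2)*(s + 1)*(s^2 - 5*s + 4) = (s - 2)*(s - 1)*(s + 1)*(s - 4)
(3) = (w + 1)*(w^4 + 2*w^3 - 11*w^2 - 12*w) = (w + 1)^2*(w^3 + w^2 - 12*w) = (w + 1)^2*(w + 4)*(w^2 - 3*w) = (w - 3)*(w + 1)^2*(w + 4)*(w)
(4) = (p - 2)*(p^2) = p*(p - 2)*(p)
(5) = (t - 1)*(t + 1)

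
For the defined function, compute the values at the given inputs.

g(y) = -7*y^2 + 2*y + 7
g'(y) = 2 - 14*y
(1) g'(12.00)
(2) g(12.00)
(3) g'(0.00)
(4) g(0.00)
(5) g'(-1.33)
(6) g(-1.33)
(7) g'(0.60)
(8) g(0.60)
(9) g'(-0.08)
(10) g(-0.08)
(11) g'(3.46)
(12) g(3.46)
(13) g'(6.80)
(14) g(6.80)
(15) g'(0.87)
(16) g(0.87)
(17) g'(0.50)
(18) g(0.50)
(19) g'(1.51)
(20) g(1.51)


(1) = -166.00
(2) = -977.00
(3) = 2.00
(4) = 7.00
(5) = 20.62
(6) = -8.04
(7) = -6.40
(8) = 5.68
(9) = 3.12
(10) = 6.80
(11) = -46.44
(12) = -69.88
(13) = -93.20
(14) = -303.08
(15) = -10.18
(16) = 3.44
(17) = -5.00
(18) = 6.25
(19) = -19.14
(20) = -5.94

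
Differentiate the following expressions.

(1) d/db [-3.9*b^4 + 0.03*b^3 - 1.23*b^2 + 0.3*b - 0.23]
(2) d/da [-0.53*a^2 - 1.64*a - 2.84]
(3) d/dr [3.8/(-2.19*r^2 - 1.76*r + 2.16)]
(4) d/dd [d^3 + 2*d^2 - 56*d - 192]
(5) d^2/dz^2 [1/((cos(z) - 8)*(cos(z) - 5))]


(1) = -15.6*b^3 + 0.09*b^2 - 2.46*b + 0.3
(2) = -1.06*a - 1.64
(3) = (16.644*r + 6.688)/(2.19*r^2 + 1.76*r - 2.16)^2
(4) = 3*d^2 + 4*d - 56
(5) = (-4*sin(z)^4 + 11*sin(z)^2 - 2275*cos(z)/4 + 39*cos(3*z)/4 + 251)/((cos(z) - 8)^3*(cos(z) - 5)^3)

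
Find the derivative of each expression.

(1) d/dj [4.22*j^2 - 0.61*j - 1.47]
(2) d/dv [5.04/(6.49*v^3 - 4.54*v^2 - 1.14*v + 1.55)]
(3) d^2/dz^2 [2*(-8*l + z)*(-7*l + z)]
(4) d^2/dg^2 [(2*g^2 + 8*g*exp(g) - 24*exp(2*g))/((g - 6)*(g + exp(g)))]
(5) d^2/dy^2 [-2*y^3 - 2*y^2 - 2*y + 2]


(1) = 8.44*j - 0.61
(2) = (-98.1288*v^2 + 45.7632*v + 5.7456)/(6.49*v^3 - 4.54*v^2 - 1.14*v + 1.55)^2
(3) = 4
(4) = 2*(2*(g - 6)^2*(g + exp(g))^2*(2*g*exp(g) - 24*exp(2*g) + 4*exp(g) + 1) + (g - 6)^2*(g + exp(g))*(-4*(exp(g) + 1)*(2*g*exp(g) + g - 12*exp(2*g) + 2*exp(g)) + (-g^2 - 4*g*exp(g) + 12*exp(2*g))*exp(g)) + 2*(g - 6)^2*(exp(g) + 1)^2*(g^2 + 4*g*exp(g) - 12*exp(2*g)) + 4*(g - 6)*(g + exp(g))^2*(-2*g*exp(g) - g + 12*exp(2*g) - 2*exp(g)) + 2*(g - 6)*(g + exp(g))*(exp(g) + 1)*(g^2 + 4*g*exp(g) - 12*exp(2*g)) + 2*(g + exp(g))^2*(g^2 + 4*g*exp(g) - 12*exp(2*g)))/((g - 6)^3*(g + exp(g))^3)
(5) = -12*y - 4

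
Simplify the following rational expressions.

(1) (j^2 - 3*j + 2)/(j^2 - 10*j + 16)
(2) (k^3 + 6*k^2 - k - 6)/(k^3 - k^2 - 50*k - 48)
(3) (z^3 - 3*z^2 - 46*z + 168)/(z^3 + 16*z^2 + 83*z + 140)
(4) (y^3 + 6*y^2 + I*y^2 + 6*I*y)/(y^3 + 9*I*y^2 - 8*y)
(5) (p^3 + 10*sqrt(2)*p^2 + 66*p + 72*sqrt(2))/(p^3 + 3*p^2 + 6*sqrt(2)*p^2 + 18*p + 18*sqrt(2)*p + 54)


(1) = (j - 1)/(j - 8)
(2) = (k - 1)/(k - 8)
(3) = (z^2 - 10*z + 24)/(z^2 + 9*z + 20)
(4) = (y + 6)/(y + 8*I)
(5) = (p + 4*sqrt(2))/(p + 3)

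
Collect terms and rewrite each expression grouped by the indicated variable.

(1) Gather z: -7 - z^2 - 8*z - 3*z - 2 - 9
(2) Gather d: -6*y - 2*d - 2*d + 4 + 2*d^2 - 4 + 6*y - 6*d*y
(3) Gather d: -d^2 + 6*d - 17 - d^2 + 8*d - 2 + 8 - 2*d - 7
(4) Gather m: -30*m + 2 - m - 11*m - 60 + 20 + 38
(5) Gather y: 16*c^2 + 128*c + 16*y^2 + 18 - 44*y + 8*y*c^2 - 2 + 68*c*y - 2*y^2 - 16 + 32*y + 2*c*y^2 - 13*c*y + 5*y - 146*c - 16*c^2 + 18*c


(1) = -z^2 - 11*z - 18
(2) = 2*d^2 + d*(-6*y - 4)
(3) = -2*d^2 + 12*d - 18
(4) = -42*m
(5) = y^2*(2*c + 14) + y*(8*c^2 + 55*c - 7)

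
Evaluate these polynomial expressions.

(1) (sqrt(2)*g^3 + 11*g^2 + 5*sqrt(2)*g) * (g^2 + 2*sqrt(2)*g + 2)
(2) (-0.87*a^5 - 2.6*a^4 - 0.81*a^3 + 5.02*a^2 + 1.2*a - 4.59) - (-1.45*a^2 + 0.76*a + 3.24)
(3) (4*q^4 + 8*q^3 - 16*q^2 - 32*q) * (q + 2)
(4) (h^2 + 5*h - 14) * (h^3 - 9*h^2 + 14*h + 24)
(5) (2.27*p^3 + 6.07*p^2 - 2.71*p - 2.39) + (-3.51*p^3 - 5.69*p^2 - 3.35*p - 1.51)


(1) = sqrt(2)*g^5 + 15*g^4 + 29*sqrt(2)*g^3 + 42*g^2 + 10*sqrt(2)*g
(2) = -0.87*a^5 - 2.6*a^4 - 0.81*a^3 + 6.47*a^2 + 0.44*a - 7.83
(3) = 4*q^5 + 16*q^4 - 64*q^2 - 64*q
(4) = h^5 - 4*h^4 - 45*h^3 + 220*h^2 - 76*h - 336
(5) = -1.24*p^3 + 0.38*p^2 - 6.06*p - 3.9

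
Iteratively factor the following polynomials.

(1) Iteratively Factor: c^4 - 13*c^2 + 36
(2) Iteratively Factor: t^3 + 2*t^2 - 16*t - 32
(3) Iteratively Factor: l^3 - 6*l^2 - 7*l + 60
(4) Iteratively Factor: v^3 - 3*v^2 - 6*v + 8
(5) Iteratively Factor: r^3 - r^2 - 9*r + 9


(1) = (c - 3)*(c^3 + 3*c^2 - 4*c - 12) = (c - 3)*(c - 2)*(c^2 + 5*c + 6) = (c - 3)*(c - 2)*(c + 3)*(c + 2)
(2) = (t + 2)*(t^2 - 16) = (t - 4)*(t + 2)*(t + 4)
(3) = (l - 5)*(l^2 - l - 12) = (l - 5)*(l - 4)*(l + 3)
(4) = (v - 1)*(v^2 - 2*v - 8) = (v - 1)*(v + 2)*(v - 4)
(5) = (r - 1)*(r^2 - 9) = (r - 1)*(r + 3)*(r - 3)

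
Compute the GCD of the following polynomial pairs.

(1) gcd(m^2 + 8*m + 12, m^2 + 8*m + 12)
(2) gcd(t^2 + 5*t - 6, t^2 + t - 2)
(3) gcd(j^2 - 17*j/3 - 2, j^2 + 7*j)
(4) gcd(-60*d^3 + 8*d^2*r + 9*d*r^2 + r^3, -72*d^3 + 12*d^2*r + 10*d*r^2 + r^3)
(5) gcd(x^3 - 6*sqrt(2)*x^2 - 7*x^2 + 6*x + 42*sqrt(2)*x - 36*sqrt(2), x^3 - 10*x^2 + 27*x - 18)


(1) = gcd((m + 2)*(m + 6), (m + 2)*(m + 6)) = m^2 + 8*m + 12
(2) = t - 1
(3) = 1
(4) = -12*d^2 + 4*d*r + r^2
(5) = gcd((x - 6)*(x - 1)*(x - 6*sqrt(2)), (x - 6)*(x - 3)*(x - 1)) = x^2 - 7*x + 6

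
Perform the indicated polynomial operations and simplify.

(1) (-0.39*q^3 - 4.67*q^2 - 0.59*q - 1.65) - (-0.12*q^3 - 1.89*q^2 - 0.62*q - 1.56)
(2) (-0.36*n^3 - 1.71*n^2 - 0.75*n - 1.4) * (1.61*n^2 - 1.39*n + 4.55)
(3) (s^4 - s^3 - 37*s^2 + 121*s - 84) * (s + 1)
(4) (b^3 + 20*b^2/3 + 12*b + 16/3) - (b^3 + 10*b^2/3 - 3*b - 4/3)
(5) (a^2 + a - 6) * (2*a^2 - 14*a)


(1) = -0.27*q^3 - 2.78*q^2 + 0.03*q - 0.09
(2) = -0.5796*n^5 - 2.2527*n^4 - 0.4686*n^3 - 8.992*n^2 - 1.4665*n - 6.37
(3) = s^5 - 38*s^3 + 84*s^2 + 37*s - 84
(4) = 10*b^2/3 + 15*b + 20/3
(5) = 2*a^4 - 12*a^3 - 26*a^2 + 84*a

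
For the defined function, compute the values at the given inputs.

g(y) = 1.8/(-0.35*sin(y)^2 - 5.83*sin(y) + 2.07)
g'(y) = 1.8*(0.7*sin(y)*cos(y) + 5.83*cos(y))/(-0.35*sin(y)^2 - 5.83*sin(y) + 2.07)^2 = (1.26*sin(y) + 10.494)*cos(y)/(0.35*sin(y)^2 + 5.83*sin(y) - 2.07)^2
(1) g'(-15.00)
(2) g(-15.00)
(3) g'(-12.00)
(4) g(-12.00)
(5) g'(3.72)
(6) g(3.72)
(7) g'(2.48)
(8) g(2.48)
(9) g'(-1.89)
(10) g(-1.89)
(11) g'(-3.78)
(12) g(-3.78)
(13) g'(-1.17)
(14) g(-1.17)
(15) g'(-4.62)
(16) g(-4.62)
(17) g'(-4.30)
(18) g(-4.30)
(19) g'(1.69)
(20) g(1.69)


(1) = -0.23
(2) = 0.32
(3) = 7.02
(4) = -1.55
(5) = -0.31
(6) = 0.35
(7) = -3.29
(8) = -1.09
(9) = -0.05
(10) = 0.25
(11) = -3.87
(12) = -1.18
(13) = 0.07
(14) = 0.25
(15) = -0.07
(16) = -0.44
(17) = -0.37
(18) = -0.50
(19) = -0.08
(20) = -0.44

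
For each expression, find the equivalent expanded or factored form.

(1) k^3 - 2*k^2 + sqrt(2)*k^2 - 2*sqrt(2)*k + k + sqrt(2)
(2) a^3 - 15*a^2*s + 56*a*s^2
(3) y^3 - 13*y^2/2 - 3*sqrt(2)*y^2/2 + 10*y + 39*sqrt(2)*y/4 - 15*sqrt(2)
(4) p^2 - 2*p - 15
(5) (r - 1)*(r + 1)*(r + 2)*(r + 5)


(1) = (k - 1)^2*(k + sqrt(2))
(2) = a*(a - 8*s)*(a - 7*s)
(3) = (y - 4)*(y - 5/2)*(y - 3*sqrt(2)/2)
(4) = (p - 5)*(p + 3)
(5) = r^4 + 7*r^3 + 9*r^2 - 7*r - 10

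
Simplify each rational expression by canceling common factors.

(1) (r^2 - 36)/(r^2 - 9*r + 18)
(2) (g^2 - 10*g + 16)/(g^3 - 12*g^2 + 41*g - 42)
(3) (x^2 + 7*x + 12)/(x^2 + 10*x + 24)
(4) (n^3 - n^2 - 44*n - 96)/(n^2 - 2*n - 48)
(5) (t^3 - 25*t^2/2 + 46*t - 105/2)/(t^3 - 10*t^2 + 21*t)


(1) = (r + 6)/(r - 3)
(2) = (g - 8)/(g^2 - 10*g + 21)
(3) = (x + 3)/(x + 6)
(4) = (n^2 + 7*n + 12)/(n + 6)
(5) = (2*t - 5)/(2*t)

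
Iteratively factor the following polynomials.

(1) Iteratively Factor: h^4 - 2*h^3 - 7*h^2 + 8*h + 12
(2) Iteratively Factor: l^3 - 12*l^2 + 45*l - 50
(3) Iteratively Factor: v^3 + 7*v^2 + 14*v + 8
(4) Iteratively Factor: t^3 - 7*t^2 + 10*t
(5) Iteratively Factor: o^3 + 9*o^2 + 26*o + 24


(1) = (h - 3)*(h^3 + h^2 - 4*h - 4) = (h - 3)*(h + 1)*(h^2 - 4) = (h - 3)*(h - 2)*(h + 1)*(h + 2)
(2) = (l - 5)*(l^2 - 7*l + 10) = (l - 5)*(l - 2)*(l - 5)
(3) = (v + 2)*(v^2 + 5*v + 4) = (v + 1)*(v + 2)*(v + 4)
(4) = (t - 5)*(t^2 - 2*t) = (t - 5)*(t - 2)*(t)
(5) = (o + 2)*(o^2 + 7*o + 12) = (o + 2)*(o + 4)*(o + 3)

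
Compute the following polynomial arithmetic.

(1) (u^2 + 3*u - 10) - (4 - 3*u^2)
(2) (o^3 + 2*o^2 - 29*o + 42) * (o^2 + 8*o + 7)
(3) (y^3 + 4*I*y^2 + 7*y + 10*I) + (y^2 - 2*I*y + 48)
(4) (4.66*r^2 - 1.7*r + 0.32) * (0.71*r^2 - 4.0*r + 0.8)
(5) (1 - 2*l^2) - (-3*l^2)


(1) = 4*u^2 + 3*u - 14
(2) = o^5 + 10*o^4 - 6*o^3 - 176*o^2 + 133*o + 294
(3) = y^3 + y^2 + 4*I*y^2 + 7*y - 2*I*y + 48 + 10*I
(4) = 3.3086*r^4 - 19.847*r^3 + 10.7552*r^2 - 2.64*r + 0.256
(5) = l^2 + 1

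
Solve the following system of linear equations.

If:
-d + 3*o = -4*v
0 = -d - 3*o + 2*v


Then:
d = 3*v
o = -v/3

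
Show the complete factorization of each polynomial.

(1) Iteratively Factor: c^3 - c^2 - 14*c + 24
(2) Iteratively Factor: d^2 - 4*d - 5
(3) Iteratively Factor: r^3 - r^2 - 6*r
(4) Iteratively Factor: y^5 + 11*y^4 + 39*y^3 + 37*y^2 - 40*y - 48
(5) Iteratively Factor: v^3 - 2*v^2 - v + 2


(1) = (c - 3)*(c^2 + 2*c - 8) = (c - 3)*(c + 4)*(c - 2)
(2) = (d + 1)*(d - 5)
(3) = (r - 3)*(r^2 + 2*r) = r*(r - 3)*(r + 2)
(4) = (y + 1)*(y^4 + 10*y^3 + 29*y^2 + 8*y - 48) = (y + 1)*(y + 4)*(y^3 + 6*y^2 + 5*y - 12) = (y - 1)*(y + 1)*(y + 4)*(y^2 + 7*y + 12) = (y - 1)*(y + 1)*(y + 3)*(y + 4)*(y + 4)
(5) = (v - 1)*(v^2 - v - 2) = (v - 1)*(v + 1)*(v - 2)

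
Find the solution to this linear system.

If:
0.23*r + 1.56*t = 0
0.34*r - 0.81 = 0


Then:
r = 2.38
t = -0.35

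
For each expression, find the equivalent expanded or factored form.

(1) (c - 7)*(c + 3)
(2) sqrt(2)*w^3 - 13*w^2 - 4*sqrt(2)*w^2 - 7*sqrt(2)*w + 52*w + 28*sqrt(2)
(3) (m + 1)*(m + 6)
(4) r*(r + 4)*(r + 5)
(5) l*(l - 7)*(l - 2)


(1) = c^2 - 4*c - 21
(2) = (w - 4)*(w - 7*sqrt(2))*(sqrt(2)*w + 1)
(3) = m^2 + 7*m + 6
(4) = r^3 + 9*r^2 + 20*r
(5) = l^3 - 9*l^2 + 14*l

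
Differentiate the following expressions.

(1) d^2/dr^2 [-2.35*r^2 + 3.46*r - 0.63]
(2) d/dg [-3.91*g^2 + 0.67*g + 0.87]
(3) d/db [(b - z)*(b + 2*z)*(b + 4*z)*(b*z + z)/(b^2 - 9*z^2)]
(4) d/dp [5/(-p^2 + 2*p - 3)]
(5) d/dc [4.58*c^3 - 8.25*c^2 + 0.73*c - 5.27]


(1) = -4.70000000000000
(2) = 0.67 - 7.82*g
(3) = z*(2*b^5 + 5*b^4*z + b^4 - 36*b^3*z^2 - 127*b^2*z^3 - 29*b^2*z^2 - 36*b*z^4 - 74*b*z^3 + 72*z^5 - 18*z^4)/(b^4 - 18*b^2*z^2 + 81*z^4)
(4) = 10*(p - 1)/(p^2 - 2*p + 3)^2
(5) = 13.74*c^2 - 16.5*c + 0.73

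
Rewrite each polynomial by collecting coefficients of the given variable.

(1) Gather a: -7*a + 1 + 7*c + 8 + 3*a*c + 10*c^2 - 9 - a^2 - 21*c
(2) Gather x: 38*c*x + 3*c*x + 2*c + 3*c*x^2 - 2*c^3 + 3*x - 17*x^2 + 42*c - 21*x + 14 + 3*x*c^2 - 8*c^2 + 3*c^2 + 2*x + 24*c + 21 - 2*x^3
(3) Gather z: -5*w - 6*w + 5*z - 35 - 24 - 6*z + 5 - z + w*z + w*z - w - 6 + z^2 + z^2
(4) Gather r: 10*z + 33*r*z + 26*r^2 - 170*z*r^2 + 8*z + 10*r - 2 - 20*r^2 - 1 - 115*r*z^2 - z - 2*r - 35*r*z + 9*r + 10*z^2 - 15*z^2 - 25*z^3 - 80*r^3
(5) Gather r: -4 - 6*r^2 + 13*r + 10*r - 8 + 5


(1) = -a^2 + a*(3*c - 7) + 10*c^2 - 14*c
(2) = -2*c^3 - 5*c^2 + 68*c - 2*x^3 + x^2*(3*c - 17) + x*(3*c^2 + 41*c - 16) + 35
(3) = -12*w + 2*z^2 + z*(2*w - 2) - 60
(4) = -80*r^3 + r^2*(6 - 170*z) + r*(-115*z^2 - 2*z + 17) - 25*z^3 - 5*z^2 + 17*z - 3
(5) = -6*r^2 + 23*r - 7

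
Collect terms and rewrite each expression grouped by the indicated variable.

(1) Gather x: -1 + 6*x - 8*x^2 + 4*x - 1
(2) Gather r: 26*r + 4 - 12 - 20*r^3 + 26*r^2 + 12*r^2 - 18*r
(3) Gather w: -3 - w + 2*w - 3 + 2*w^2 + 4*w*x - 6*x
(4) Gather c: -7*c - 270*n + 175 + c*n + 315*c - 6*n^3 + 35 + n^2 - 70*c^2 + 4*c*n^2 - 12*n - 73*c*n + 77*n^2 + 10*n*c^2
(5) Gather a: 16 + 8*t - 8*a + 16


(1) = -8*x^2 + 10*x - 2
(2) = -20*r^3 + 38*r^2 + 8*r - 8
(3) = 2*w^2 + w*(4*x + 1) - 6*x - 6
(4) = c^2*(10*n - 70) + c*(4*n^2 - 72*n + 308) - 6*n^3 + 78*n^2 - 282*n + 210
(5) = -8*a + 8*t + 32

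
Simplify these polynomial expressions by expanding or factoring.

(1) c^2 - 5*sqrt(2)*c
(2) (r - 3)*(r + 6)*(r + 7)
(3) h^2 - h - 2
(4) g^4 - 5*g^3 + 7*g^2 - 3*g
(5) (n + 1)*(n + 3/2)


(1) = c*(c - 5*sqrt(2))
(2) = r^3 + 10*r^2 + 3*r - 126
(3) = (h - 2)*(h + 1)
(4) = g*(g - 3)*(g - 1)^2
(5) = n^2 + 5*n/2 + 3/2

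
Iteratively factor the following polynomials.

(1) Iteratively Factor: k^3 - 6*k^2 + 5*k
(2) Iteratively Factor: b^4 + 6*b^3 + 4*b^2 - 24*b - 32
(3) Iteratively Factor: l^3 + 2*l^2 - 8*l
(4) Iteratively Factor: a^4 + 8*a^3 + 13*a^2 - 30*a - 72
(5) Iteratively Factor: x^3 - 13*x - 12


(1) = (k - 1)*(k^2 - 5*k) = k*(k - 1)*(k - 5)
(2) = (b + 2)*(b^3 + 4*b^2 - 4*b - 16) = (b + 2)*(b + 4)*(b^2 - 4) = (b + 2)^2*(b + 4)*(b - 2)
(3) = (l + 4)*(l^2 - 2*l) = l*(l + 4)*(l - 2)
(4) = (a + 3)*(a^3 + 5*a^2 - 2*a - 24) = (a - 2)*(a + 3)*(a^2 + 7*a + 12) = (a - 2)*(a + 3)^2*(a + 4)
(5) = (x + 1)*(x^2 - x - 12) = (x + 1)*(x + 3)*(x - 4)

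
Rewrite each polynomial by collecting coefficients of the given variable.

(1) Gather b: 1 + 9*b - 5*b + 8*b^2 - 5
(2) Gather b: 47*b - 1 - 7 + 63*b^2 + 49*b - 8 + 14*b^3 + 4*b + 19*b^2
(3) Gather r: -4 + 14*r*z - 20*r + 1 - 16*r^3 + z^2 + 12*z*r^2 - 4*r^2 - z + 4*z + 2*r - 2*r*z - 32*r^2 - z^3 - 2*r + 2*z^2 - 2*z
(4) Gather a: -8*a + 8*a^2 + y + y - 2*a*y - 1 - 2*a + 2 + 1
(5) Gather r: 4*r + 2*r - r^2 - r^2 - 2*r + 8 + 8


(1) = 8*b^2 + 4*b - 4
(2) = 14*b^3 + 82*b^2 + 100*b - 16
(3) = -16*r^3 + r^2*(12*z - 36) + r*(12*z - 20) - z^3 + 3*z^2 + z - 3
(4) = 8*a^2 + a*(-2*y - 10) + 2*y + 2
(5) = -2*r^2 + 4*r + 16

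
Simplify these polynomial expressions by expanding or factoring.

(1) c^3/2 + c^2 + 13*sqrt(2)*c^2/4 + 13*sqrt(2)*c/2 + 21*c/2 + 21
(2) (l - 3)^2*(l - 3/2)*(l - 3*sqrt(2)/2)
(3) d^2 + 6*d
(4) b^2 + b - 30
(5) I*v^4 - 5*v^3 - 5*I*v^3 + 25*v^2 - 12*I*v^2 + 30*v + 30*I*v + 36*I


(1) = (c/2 + 1)*(c + 3*sqrt(2))*(c + 7*sqrt(2)/2)
(2) = l^4 - 15*l^3/2 - 3*sqrt(2)*l^3/2 + 45*sqrt(2)*l^2/4 + 18*l^2 - 27*sqrt(2)*l - 27*l/2 + 81*sqrt(2)/4
(3) = d*(d + 6)
(4) = (b - 5)*(b + 6)
(5) = (v - 6)*(v + 2*I)*(v + 3*I)*(I*v + I)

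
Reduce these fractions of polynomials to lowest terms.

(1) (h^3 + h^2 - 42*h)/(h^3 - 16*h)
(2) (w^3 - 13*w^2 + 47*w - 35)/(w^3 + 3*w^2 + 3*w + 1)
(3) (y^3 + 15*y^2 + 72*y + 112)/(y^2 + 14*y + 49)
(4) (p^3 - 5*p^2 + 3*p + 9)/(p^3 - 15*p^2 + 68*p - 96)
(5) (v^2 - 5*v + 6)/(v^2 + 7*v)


(1) = (h^2 + h - 42)/(h^2 - 16)
(2) = (w^3 - 13*w^2 + 47*w - 35)/(w^3 + 3*w^2 + 3*w + 1)
(3) = (y^2 + 8*y + 16)/(y + 7)
(4) = (p^2 - 2*p - 3)/(p^2 - 12*p + 32)
(5) = (v^2 - 5*v + 6)/(v^2 + 7*v)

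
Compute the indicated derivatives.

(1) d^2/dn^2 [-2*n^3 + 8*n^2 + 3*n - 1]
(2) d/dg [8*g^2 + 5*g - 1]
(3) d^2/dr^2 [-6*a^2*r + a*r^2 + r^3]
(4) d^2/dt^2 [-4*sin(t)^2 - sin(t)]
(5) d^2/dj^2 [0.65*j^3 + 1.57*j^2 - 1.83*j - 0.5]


(1) = 16 - 12*n
(2) = 16*g + 5
(3) = 2*a + 6*r
(4) = sin(t) - 8*cos(2*t)
(5) = 3.9*j + 3.14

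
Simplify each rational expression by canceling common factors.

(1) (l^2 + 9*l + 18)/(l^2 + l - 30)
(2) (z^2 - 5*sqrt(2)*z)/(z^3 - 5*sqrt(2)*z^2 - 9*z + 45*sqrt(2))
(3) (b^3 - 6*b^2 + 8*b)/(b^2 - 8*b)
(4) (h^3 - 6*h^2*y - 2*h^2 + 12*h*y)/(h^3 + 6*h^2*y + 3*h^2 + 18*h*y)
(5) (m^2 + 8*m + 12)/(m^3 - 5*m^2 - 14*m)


(1) = (l + 3)/(l - 5)
(2) = z/(z^2 - 9)
(3) = (b^2 - 6*b + 8)/(b - 8)
(4) = (h^2 - 6*h*y - 2*h + 12*y)/(h^2 + 6*h*y + 3*h + 18*y)
(5) = (m + 6)/(m^2 - 7*m)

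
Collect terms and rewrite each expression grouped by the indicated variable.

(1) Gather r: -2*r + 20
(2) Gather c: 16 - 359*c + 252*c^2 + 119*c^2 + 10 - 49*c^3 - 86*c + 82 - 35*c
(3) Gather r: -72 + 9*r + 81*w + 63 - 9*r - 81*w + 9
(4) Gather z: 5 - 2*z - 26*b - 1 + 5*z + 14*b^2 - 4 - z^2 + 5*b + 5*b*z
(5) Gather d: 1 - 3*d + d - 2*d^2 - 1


(1) = 20 - 2*r
(2) = -49*c^3 + 371*c^2 - 480*c + 108
(3) = 0
(4) = 14*b^2 - 21*b - z^2 + z*(5*b + 3)
(5) = -2*d^2 - 2*d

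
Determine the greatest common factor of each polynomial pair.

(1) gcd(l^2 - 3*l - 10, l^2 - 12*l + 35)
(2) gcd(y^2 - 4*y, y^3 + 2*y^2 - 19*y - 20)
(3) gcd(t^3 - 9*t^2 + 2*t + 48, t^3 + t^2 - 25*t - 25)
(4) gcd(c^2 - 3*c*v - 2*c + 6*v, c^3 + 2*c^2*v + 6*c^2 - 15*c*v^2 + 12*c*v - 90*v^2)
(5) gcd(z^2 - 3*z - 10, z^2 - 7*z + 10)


(1) = l - 5
(2) = y - 4
(3) = 1
(4) = -c + 3*v
(5) = z - 5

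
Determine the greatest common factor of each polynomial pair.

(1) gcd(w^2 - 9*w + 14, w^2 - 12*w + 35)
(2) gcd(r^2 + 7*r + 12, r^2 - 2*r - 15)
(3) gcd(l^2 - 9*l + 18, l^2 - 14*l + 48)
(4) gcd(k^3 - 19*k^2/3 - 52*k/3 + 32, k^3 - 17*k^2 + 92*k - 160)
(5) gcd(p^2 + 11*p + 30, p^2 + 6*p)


(1) = gcd((w - 7)*(w - 2), (w - 7)*(w - 5)) = w - 7
(2) = r + 3
(3) = gcd((l - 6)*(l - 3), (l - 8)*(l - 6)) = l - 6
(4) = k - 8
(5) = p + 6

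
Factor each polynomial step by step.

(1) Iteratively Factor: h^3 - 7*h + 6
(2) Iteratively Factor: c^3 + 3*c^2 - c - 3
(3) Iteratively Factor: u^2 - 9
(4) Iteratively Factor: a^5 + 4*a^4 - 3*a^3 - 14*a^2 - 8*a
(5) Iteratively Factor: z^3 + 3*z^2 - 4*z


(1) = (h - 2)*(h^2 + 2*h - 3) = (h - 2)*(h + 3)*(h - 1)
(2) = (c + 3)*(c^2 - 1) = (c - 1)*(c + 3)*(c + 1)
(3) = (u - 3)*(u + 3)
(4) = (a - 2)*(a^4 + 6*a^3 + 9*a^2 + 4*a) = (a - 2)*(a + 4)*(a^3 + 2*a^2 + a) = (a - 2)*(a + 1)*(a + 4)*(a^2 + a) = (a - 2)*(a + 1)^2*(a + 4)*(a)
(5) = (z + 4)*(z^2 - z) = (z - 1)*(z + 4)*(z)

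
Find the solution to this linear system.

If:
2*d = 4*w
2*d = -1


Then:
d = -1/2
w = -1/4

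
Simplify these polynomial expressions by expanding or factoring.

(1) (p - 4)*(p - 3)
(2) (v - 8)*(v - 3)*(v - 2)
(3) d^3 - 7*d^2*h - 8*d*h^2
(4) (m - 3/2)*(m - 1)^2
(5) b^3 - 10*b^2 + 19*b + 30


(1) = p^2 - 7*p + 12
(2) = v^3 - 13*v^2 + 46*v - 48
(3) = d*(d - 8*h)*(d + h)
(4) = m^3 - 7*m^2/2 + 4*m - 3/2
(5) = (b - 6)*(b - 5)*(b + 1)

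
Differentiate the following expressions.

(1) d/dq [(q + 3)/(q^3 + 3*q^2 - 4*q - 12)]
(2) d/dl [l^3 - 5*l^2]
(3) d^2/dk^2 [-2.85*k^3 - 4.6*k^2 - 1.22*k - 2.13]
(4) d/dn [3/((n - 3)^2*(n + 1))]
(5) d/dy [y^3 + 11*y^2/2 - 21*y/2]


(1) = -2*q/(q^4 - 8*q^2 + 16)
(2) = l*(3*l - 10)
(3) = -17.1*k - 9.2
(4) = -(9*n - 3)/((n - 3)^3*(n + 1)^2)
(5) = 3*y^2 + 11*y - 21/2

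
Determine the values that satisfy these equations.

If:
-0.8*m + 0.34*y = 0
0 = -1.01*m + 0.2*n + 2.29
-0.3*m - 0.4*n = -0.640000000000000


Then:
m = 2.25
n = -0.09
y = 5.29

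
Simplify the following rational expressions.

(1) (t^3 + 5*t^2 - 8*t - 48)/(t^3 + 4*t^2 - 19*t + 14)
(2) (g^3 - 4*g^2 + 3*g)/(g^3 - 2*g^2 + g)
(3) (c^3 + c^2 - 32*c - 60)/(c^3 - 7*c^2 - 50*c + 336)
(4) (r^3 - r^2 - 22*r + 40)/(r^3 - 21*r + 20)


(1) = (t^3 + 5*t^2 - 8*t - 48)/(t^3 + 4*t^2 - 19*t + 14)
(2) = (g - 3)/(g - 1)
(3) = (c^2 + 7*c + 10)/(c^2 - c - 56)
(4) = (r - 2)/(r - 1)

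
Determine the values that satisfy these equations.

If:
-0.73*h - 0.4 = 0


Then:
h = -0.55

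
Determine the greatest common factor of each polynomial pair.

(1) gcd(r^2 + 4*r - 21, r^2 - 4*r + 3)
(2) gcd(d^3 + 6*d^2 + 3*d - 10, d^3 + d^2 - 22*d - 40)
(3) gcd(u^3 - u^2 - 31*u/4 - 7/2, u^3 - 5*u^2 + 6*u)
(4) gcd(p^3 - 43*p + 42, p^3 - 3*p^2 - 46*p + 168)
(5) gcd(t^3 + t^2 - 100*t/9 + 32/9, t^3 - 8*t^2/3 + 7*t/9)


(1) = r - 3
(2) = d + 2
(3) = 1
(4) = gcd((p - 6)*(p - 1)*(p + 7), (p - 6)*(p - 4)*(p + 7)) = p^2 + p - 42
(5) = t - 1/3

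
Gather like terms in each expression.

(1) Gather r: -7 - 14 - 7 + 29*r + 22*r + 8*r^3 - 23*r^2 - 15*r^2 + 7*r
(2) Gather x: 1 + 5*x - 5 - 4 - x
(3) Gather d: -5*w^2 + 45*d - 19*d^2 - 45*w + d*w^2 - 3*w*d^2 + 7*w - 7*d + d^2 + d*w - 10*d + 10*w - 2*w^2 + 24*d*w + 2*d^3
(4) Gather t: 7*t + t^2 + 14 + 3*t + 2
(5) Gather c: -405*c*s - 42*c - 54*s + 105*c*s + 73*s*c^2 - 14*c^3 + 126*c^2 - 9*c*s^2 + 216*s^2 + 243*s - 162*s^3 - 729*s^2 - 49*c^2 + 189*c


(1) = 8*r^3 - 38*r^2 + 58*r - 28
(2) = 4*x - 8
(3) = 2*d^3 + d^2*(-3*w - 18) + d*(w^2 + 25*w + 28) - 7*w^2 - 28*w
(4) = t^2 + 10*t + 16
(5) = -14*c^3 + c^2*(73*s + 77) + c*(-9*s^2 - 300*s + 147) - 162*s^3 - 513*s^2 + 189*s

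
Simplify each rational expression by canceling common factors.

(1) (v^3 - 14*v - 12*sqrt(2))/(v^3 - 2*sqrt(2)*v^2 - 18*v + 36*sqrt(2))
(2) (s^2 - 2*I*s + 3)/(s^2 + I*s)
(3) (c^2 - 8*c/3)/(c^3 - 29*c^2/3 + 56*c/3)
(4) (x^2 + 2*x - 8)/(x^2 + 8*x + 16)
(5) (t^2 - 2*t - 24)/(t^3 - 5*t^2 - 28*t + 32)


(1) = (v^2 + 3*sqrt(2)*v + 4)/(v^2 + sqrt(2)*v - 12)
(2) = (s - 3*I)/s
(3) = 1/(c - 7)
(4) = (x - 2)/(x + 4)
(5) = (t - 6)/(t^2 - 9*t + 8)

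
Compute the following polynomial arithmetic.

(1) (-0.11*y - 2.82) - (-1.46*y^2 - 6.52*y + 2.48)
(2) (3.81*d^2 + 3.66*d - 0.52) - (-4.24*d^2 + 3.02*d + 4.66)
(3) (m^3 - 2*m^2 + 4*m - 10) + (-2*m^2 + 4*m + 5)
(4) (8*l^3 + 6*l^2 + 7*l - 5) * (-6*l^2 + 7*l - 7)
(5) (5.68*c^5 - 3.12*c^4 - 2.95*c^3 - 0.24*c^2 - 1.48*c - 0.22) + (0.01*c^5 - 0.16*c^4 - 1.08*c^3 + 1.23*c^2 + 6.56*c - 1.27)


(1) = 1.46*y^2 + 6.41*y - 5.3
(2) = 8.05*d^2 + 0.64*d - 5.18
(3) = m^3 - 4*m^2 + 8*m - 5
(4) = -48*l^5 + 20*l^4 - 56*l^3 + 37*l^2 - 84*l + 35
(5) = 5.69*c^5 - 3.28*c^4 - 4.03*c^3 + 0.99*c^2 + 5.08*c - 1.49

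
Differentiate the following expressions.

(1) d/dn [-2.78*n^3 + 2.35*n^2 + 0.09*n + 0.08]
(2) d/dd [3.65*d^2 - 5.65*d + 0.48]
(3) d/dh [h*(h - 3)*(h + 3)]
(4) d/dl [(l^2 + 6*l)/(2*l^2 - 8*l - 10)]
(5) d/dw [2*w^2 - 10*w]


(1) = -8.34*n^2 + 4.7*n + 0.09
(2) = 7.3*d - 5.65
(3) = 3*h^2 - 9
(4) = 5*(-l^2 - l - 3)/(l^4 - 8*l^3 + 6*l^2 + 40*l + 25)
(5) = 4*w - 10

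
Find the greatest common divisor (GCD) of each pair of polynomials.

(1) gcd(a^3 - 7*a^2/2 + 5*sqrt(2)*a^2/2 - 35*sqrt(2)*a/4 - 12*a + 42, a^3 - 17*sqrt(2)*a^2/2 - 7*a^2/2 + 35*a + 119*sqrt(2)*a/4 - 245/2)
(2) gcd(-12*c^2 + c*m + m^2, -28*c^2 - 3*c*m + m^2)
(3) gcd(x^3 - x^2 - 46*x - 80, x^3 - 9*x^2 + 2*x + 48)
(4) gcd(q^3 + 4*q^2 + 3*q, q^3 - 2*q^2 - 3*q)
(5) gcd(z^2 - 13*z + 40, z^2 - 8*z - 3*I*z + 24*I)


(1) = gcd((a - 7/2)*(a - 3*sqrt(2)/2)*(a + 4*sqrt(2)), (a - 7/2)*(a - 5*sqrt(2))*(a - 7*sqrt(2)/2)) = a - 7/2
(2) = gcd((-3*c + m)*(4*c + m), (-7*c + m)*(4*c + m)) = 4*c + m
(3) = gcd((x - 8)*(x + 2)*(x + 5), (x - 8)*(x - 3)*(x + 2)) = x^2 - 6*x - 16
(4) = q^2 + q
(5) = gcd((z - 8)*(z - 5), (z - 8)*(z - 3*I)) = z - 8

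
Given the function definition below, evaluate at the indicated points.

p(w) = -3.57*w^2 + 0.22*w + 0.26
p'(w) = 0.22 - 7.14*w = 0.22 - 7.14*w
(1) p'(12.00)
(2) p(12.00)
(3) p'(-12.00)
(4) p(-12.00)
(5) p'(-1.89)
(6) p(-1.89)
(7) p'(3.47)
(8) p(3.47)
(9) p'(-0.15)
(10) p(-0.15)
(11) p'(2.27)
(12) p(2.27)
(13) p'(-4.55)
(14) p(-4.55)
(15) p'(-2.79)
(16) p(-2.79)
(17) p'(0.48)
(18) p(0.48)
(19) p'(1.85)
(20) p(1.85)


(1) = -85.46
(2) = -511.18
(3) = 85.90
(4) = -516.46
(5) = 13.71
(6) = -12.91
(7) = -24.56
(8) = -41.96
(9) = 1.29
(10) = 0.15
(11) = -15.99
(12) = -17.64
(13) = 32.71
(14) = -74.65
(15) = 20.14
(16) = -28.14
(17) = -3.21
(18) = -0.46
(19) = -12.99
(20) = -11.55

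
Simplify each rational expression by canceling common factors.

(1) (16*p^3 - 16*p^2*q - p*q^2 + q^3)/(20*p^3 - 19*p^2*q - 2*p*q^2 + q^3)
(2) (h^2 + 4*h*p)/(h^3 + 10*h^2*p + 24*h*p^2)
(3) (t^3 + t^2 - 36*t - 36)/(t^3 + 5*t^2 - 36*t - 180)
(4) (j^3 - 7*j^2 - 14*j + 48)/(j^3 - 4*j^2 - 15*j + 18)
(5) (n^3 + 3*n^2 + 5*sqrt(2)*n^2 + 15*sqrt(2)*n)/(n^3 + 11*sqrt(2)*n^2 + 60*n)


(1) = (4*p - q)/(5*p - q)
(2) = 1/(h + 6*p)
(3) = (t + 1)/(t + 5)
(4) = (j^2 - 10*j + 16)/(j^2 - 7*j + 6)
(5) = (n + 3)/(n + 6*sqrt(2))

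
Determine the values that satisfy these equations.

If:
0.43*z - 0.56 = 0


Then:
z = 1.30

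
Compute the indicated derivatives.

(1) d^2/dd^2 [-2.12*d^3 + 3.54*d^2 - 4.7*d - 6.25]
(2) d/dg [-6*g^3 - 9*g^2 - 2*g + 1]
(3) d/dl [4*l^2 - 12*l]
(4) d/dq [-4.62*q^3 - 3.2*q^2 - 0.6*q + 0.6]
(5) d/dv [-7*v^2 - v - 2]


(1) = 7.08 - 12.72*d
(2) = -18*g^2 - 18*g - 2
(3) = 8*l - 12
(4) = -13.86*q^2 - 6.4*q - 0.6
(5) = -14*v - 1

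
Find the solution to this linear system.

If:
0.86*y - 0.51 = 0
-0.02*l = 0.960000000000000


Then:
l = -48.00
y = 0.59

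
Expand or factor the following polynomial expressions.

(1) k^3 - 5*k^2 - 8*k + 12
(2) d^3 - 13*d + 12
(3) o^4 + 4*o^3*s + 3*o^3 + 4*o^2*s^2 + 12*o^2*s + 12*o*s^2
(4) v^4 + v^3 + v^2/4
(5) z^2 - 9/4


(1) = (k - 6)*(k - 1)*(k + 2)
(2) = (d - 3)*(d - 1)*(d + 4)
(3) = o*(o + 3)*(o + 2*s)^2
(4) = v^2*(v + 1/2)^2
(5) = (z - 3/2)*(z + 3/2)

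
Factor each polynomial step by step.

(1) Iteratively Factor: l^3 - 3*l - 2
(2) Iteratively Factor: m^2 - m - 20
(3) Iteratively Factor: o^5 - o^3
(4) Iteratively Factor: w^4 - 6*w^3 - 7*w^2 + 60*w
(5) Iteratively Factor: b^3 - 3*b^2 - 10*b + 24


(1) = (l - 2)*(l^2 + 2*l + 1) = (l - 2)*(l + 1)*(l + 1)
(2) = (m + 4)*(m - 5)
(3) = (o + 1)*(o^4 - o^3) = o*(o + 1)*(o^3 - o^2) = o^2*(o + 1)*(o^2 - o) = o^2*(o - 1)*(o + 1)*(o)
(4) = (w - 5)*(w^3 - w^2 - 12*w) = (w - 5)*(w - 4)*(w^2 + 3*w) = (w - 5)*(w - 4)*(w + 3)*(w)
(5) = (b - 4)*(b^2 + b - 6) = (b - 4)*(b - 2)*(b + 3)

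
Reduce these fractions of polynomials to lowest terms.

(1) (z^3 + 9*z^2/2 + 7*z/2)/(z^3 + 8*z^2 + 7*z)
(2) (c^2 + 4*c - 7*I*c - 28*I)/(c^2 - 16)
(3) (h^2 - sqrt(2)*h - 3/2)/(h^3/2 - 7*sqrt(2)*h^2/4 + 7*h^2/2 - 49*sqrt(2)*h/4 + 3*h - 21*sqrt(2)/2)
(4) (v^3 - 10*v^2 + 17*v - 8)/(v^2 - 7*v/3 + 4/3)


(1) = (2*z + 7)/(2*z + 14)
(2) = (c - 7*I)/(c - 4)
(3) = (8*h^2 - 8*sqrt(2)*h - 12)/(4*h^3 + h^2*(28 - 14*sqrt(2)) + h*(24 - 98*sqrt(2)) - 84*sqrt(2))
(4) = (3*v^2 - 27*v + 24)/(3*v - 4)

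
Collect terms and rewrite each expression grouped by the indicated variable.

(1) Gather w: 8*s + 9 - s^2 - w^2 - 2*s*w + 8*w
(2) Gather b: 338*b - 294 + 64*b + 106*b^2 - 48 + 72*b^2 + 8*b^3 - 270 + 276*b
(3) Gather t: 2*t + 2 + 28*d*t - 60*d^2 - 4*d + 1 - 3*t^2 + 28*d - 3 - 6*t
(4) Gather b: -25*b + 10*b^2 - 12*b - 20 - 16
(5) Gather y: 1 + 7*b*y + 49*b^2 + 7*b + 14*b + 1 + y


(1) = -s^2 + 8*s - w^2 + w*(8 - 2*s) + 9
(2) = 8*b^3 + 178*b^2 + 678*b - 612
(3) = -60*d^2 + 24*d - 3*t^2 + t*(28*d - 4)
(4) = 10*b^2 - 37*b - 36
(5) = 49*b^2 + 21*b + y*(7*b + 1) + 2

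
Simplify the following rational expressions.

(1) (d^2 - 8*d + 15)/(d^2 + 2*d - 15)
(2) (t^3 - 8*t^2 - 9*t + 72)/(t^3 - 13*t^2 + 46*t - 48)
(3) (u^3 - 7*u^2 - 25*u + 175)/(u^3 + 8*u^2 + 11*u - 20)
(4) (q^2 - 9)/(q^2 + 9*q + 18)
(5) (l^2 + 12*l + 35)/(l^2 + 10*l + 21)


(1) = (d - 5)/(d + 5)
(2) = (t + 3)/(t - 2)
(3) = (u^2 - 12*u + 35)/(u^2 + 3*u - 4)
(4) = (q - 3)/(q + 6)
(5) = (l + 5)/(l + 3)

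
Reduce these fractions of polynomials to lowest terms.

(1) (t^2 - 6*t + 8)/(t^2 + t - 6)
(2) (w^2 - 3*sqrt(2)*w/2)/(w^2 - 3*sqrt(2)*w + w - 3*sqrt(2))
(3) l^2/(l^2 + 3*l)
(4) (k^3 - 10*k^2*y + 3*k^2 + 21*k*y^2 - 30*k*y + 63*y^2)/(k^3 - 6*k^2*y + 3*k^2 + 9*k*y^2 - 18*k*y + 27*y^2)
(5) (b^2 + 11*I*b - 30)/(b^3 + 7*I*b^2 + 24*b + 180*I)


(1) = (t - 4)/(t + 3)
(2) = (2*w^2 - 3*sqrt(2)*w)/(2*w^2 + w*(2 - 6*sqrt(2)) - 6*sqrt(2))
(3) = l/(l + 3)
(4) = (-k + 7*y)/(-k + 3*y)
(5) = (b + 5*I)/(b^2 + I*b + 30)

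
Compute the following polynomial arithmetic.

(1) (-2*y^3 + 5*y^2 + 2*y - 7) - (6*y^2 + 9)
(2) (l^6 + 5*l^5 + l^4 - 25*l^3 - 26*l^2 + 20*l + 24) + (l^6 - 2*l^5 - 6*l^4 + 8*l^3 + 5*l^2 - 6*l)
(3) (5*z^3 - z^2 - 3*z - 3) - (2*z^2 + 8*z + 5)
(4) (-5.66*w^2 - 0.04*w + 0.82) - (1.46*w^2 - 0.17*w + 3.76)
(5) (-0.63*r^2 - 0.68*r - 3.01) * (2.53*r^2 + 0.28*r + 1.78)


(1) = -2*y^3 - y^2 + 2*y - 16
(2) = 2*l^6 + 3*l^5 - 5*l^4 - 17*l^3 - 21*l^2 + 14*l + 24
(3) = 5*z^3 - 3*z^2 - 11*z - 8
(4) = -7.12*w^2 + 0.13*w - 2.94
(5) = -1.5939*r^4 - 1.8968*r^3 - 8.9271*r^2 - 2.0532*r - 5.3578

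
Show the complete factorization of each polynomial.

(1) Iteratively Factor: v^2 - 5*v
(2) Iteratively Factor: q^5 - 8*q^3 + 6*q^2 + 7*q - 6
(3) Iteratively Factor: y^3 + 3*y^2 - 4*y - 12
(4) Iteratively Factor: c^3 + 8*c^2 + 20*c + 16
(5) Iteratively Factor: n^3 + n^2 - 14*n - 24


(1) = (v)*(v - 5)
(2) = (q - 2)*(q^4 + 2*q^3 - 4*q^2 - 2*q + 3) = (q - 2)*(q - 1)*(q^3 + 3*q^2 - q - 3) = (q - 2)*(q - 1)^2*(q^2 + 4*q + 3) = (q - 2)*(q - 1)^2*(q + 3)*(q + 1)
(3) = (y + 2)*(y^2 + y - 6) = (y + 2)*(y + 3)*(y - 2)
(4) = (c + 2)*(c^2 + 6*c + 8) = (c + 2)^2*(c + 4)
(5) = (n + 2)*(n^2 - n - 12) = (n - 4)*(n + 2)*(n + 3)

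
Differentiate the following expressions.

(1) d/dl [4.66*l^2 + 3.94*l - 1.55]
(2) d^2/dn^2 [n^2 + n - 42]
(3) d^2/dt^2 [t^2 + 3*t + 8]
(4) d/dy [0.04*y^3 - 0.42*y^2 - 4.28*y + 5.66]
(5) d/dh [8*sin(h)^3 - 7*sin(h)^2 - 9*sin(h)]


(1) = 9.32*l + 3.94
(2) = 2
(3) = 2
(4) = 0.12*y^2 - 0.84*y - 4.28
(5) = (24*sin(h)^2 - 14*sin(h) - 9)*cos(h)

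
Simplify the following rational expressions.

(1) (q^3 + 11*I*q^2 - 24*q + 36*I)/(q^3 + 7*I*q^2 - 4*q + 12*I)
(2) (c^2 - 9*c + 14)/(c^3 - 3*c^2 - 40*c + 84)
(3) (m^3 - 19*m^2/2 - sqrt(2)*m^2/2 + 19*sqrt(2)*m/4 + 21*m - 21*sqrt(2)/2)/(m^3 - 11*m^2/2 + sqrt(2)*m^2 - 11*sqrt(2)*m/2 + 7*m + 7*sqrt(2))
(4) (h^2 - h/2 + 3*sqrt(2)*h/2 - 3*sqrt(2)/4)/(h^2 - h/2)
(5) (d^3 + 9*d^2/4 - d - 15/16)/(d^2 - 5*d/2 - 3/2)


(1) = (q + 6*I)/(q + 2*I)
(2) = 1/(c + 6)
(3) = (8*m^2 + m*(-48 - 4*sqrt(2)) + 24*sqrt(2))/(8*m^2 + m*(-16 + 8*sqrt(2)) - 16*sqrt(2))
(4) = (8*h + 12*sqrt(2))/(8*h)
(5) = (8*d^2 + 14*d - 15)/(8*d - 24)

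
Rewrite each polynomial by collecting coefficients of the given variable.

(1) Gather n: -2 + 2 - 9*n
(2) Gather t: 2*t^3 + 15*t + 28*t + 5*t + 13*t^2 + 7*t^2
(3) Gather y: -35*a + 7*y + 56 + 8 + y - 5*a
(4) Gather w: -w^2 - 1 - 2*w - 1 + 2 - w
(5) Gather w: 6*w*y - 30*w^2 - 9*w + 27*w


(1) = -9*n
(2) = 2*t^3 + 20*t^2 + 48*t
(3) = -40*a + 8*y + 64
(4) = -w^2 - 3*w
(5) = -30*w^2 + w*(6*y + 18)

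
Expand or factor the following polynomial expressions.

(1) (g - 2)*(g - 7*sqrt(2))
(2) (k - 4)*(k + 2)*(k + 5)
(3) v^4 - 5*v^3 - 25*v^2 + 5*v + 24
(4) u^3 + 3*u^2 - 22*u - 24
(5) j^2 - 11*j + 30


(1) = g^2 - 7*sqrt(2)*g - 2*g + 14*sqrt(2)
(2) = k^3 + 3*k^2 - 18*k - 40
(3) = (v - 8)*(v - 1)*(v + 1)*(v + 3)
(4) = (u - 4)*(u + 1)*(u + 6)
(5) = (j - 6)*(j - 5)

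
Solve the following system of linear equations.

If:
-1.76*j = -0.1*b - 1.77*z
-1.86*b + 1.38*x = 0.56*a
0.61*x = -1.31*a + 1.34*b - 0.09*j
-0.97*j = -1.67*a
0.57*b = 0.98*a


Then:
a = 0.00
b = 0.00
j = 0.00
x = 0.00
z = 0.00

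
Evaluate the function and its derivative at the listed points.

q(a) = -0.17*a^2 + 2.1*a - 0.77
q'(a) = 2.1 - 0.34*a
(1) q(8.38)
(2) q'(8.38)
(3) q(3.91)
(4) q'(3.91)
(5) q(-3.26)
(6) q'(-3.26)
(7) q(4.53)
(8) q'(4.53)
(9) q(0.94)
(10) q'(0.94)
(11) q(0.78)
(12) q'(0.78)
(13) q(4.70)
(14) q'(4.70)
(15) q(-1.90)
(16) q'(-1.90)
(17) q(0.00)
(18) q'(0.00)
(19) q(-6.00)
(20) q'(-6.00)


(1) = 4.89
(2) = -0.75
(3) = 4.84
(4) = 0.77
(5) = -9.42
(6) = 3.21
(7) = 5.25
(8) = 0.56
(9) = 1.05
(10) = 1.78
(11) = 0.76
(12) = 1.83
(13) = 5.34
(14) = 0.50
(15) = -5.37
(16) = 2.75
(17) = -0.77
(18) = 2.10
(19) = -19.49
(20) = 4.14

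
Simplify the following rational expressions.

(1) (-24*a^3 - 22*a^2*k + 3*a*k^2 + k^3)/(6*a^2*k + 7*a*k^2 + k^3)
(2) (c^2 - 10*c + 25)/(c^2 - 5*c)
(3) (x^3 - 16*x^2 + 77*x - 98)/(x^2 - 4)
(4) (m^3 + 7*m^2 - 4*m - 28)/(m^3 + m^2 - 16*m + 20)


(1) = (-4*a + k)/k
(2) = (c - 5)/c
(3) = (x^2 - 14*x + 49)/(x + 2)
(4) = (m^2 + 9*m + 14)/(m^2 + 3*m - 10)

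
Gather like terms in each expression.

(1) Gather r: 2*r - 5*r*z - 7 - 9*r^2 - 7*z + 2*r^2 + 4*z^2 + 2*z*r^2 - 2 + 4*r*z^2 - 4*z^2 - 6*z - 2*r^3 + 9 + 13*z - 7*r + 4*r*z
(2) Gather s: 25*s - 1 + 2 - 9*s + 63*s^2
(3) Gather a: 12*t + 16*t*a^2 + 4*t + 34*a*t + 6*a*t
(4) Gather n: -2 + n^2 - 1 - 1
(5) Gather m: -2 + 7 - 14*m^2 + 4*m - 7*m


(1) = -2*r^3 + r^2*(2*z - 7) + r*(4*z^2 - z - 5)
(2) = 63*s^2 + 16*s + 1
(3) = 16*a^2*t + 40*a*t + 16*t
(4) = n^2 - 4
(5) = -14*m^2 - 3*m + 5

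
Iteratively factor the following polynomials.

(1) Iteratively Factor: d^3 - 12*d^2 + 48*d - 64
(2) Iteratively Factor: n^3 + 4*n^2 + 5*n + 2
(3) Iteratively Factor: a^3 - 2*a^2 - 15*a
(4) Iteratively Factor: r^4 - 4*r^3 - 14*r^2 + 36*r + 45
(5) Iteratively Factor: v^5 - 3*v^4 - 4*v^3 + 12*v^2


(1) = (d - 4)*(d^2 - 8*d + 16) = (d - 4)^2*(d - 4)
(2) = (n + 1)*(n^2 + 3*n + 2) = (n + 1)^2*(n + 2)
(3) = (a + 3)*(a^2 - 5*a) = a*(a + 3)*(a - 5)
(4) = (r - 5)*(r^3 + r^2 - 9*r - 9) = (r - 5)*(r - 3)*(r^2 + 4*r + 3) = (r - 5)*(r - 3)*(r + 3)*(r + 1)
(5) = (v - 3)*(v^4 - 4*v^2) = v*(v - 3)*(v^3 - 4*v) = v^2*(v - 3)*(v^2 - 4) = v^2*(v - 3)*(v + 2)*(v - 2)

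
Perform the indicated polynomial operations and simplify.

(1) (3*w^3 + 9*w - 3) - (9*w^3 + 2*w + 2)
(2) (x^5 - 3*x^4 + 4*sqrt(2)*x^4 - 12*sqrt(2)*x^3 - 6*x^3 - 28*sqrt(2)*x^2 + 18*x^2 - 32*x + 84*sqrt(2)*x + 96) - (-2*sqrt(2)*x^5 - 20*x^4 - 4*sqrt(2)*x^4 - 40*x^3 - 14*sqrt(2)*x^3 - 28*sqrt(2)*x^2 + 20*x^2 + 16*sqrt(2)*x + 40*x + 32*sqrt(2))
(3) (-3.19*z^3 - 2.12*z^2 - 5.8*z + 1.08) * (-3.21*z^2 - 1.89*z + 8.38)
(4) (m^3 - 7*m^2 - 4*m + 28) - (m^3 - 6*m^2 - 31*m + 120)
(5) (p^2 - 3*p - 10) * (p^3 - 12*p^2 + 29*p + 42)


(1) = -6*w^3 + 7*w - 5
(2) = x^5 + 2*sqrt(2)*x^5 + 8*sqrt(2)*x^4 + 17*x^4 + 2*sqrt(2)*x^3 + 34*x^3 - 2*x^2 - 72*x + 68*sqrt(2)*x - 32*sqrt(2) + 96
(3) = 10.2399*z^5 + 12.8343*z^4 - 4.1074*z^3 - 10.2704*z^2 - 50.6452*z + 9.0504
(4) = -m^2 + 27*m - 92
(5) = p^5 - 15*p^4 + 55*p^3 + 75*p^2 - 416*p - 420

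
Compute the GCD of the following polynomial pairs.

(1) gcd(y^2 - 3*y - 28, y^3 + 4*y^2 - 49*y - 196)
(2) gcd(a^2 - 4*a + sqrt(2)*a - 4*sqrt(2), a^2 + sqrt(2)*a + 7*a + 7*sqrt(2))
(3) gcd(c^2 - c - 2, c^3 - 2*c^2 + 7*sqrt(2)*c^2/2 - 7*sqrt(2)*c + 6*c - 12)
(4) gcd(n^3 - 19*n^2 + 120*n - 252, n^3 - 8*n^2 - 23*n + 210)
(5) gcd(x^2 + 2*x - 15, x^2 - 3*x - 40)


(1) = y^2 - 3*y - 28
(2) = gcd((a - 4)*(a + sqrt(2)), (a + 7)*(a + sqrt(2))) = a + sqrt(2)
(3) = c - 2
(4) = gcd((n - 7)*(n - 6)^2, (n - 7)*(n - 6)*(n + 5)) = n^2 - 13*n + 42
(5) = x + 5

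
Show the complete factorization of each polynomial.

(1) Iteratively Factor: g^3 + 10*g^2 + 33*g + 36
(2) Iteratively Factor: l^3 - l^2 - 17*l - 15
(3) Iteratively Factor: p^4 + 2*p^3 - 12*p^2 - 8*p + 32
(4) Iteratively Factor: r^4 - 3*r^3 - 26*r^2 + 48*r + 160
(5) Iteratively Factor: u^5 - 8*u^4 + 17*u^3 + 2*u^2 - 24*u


(1) = (g + 3)*(g^2 + 7*g + 12) = (g + 3)^2*(g + 4)
(2) = (l + 1)*(l^2 - 2*l - 15) = (l - 5)*(l + 1)*(l + 3)
(3) = (p - 2)*(p^3 + 4*p^2 - 4*p - 16) = (p - 2)*(p + 4)*(p^2 - 4) = (p - 2)*(p + 2)*(p + 4)*(p - 2)
(4) = (r - 5)*(r^3 + 2*r^2 - 16*r - 32) = (r - 5)*(r - 4)*(r^2 + 6*r + 8) = (r - 5)*(r - 4)*(r + 4)*(r + 2)
(5) = (u - 2)*(u^4 - 6*u^3 + 5*u^2 + 12*u) = (u - 3)*(u - 2)*(u^3 - 3*u^2 - 4*u) = u*(u - 3)*(u - 2)*(u^2 - 3*u - 4) = u*(u - 4)*(u - 3)*(u - 2)*(u + 1)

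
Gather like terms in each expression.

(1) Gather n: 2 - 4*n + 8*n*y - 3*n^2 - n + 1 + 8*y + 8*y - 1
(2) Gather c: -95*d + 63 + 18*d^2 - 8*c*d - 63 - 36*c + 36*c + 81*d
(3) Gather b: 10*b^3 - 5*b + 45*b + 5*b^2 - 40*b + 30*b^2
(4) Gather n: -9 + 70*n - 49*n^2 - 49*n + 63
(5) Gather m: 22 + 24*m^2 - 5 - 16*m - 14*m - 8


(1) = -3*n^2 + n*(8*y - 5) + 16*y + 2
(2) = -8*c*d + 18*d^2 - 14*d
(3) = 10*b^3 + 35*b^2
(4) = -49*n^2 + 21*n + 54
(5) = 24*m^2 - 30*m + 9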